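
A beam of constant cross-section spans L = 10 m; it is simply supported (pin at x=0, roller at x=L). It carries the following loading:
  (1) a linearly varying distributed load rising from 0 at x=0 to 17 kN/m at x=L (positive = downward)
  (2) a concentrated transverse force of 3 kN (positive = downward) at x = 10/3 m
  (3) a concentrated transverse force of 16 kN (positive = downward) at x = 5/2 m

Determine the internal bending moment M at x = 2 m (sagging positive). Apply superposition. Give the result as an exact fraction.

M(2) = 412/5 kN·m

Load 1 — triangular load w₀=17 kN/m (0→w₀ over full span):
  M_1 = w₀Lx/6 - w₀x³/(6L) = 17·10·2/6 - 17·2³/(6·10) = 272/5 kN·m
Load 2 — point force P=3 kN at a=10/3 m (b=L-a=20/3):
  M_2 = Pbx/L  [x≤a] = 3·(20/3)·2/10 = 4 kN·m
Load 3 — point force P=16 kN at a=5/2 m (b=L-a=15/2):
  M_3 = Pbx/L  [x≤a] = 16·(15/2)·2/10 = 24 kN·m
Superposition: M = Σ M_i = 412/5 kN·m ≈ 82.400000 kN·m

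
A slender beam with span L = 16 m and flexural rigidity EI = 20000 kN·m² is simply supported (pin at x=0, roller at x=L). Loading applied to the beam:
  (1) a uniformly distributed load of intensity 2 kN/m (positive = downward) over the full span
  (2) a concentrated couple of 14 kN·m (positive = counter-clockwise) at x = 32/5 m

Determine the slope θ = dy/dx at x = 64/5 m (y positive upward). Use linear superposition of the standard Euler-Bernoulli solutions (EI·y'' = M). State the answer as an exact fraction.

Load 1 — uniform load w=2 kN/m over full span:
  θ_1 = -w(L³-6Lx²+4x³)/(24EI) = -2·(16³-6·16·(64/5)²+4·(64/5)³)/(24·20000) = 1056/78125 rad
Load 2 — applied couple M₀=14 kN·m at a=32/5 m (b=L-a=48/5):
  θ_2 = (M₀x²/(2L)-M₀(x-a)+C₁)/EI  [x>a] with C₁=M₀(3b²-L²)/(6L)=224/75 = (14·(64/5)²/(2·16)-14·((64/5)-(32/5))+(224/75))/20000 = -7/9375 rad
Superposition: θ = Σ θ_i = 2993/234375 rad ≈ 0.012770 rad

θ(64/5) = 2993/234375 rad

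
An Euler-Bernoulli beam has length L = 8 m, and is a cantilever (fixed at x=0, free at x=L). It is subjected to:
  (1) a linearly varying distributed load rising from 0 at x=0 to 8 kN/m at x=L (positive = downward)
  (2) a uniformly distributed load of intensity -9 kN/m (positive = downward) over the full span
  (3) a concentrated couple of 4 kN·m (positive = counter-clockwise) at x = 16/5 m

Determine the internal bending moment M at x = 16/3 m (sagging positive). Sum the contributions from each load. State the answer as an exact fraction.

Load 1 — triangular load w₀=8 kN/m (0→w₀ over full span):
  M_1 = w₀Lx/2 - w₀L²/3 - w₀x³/(6L) = 8·8·(16/3)/2 - 8·8²/3 - 8·(16/3)³/(6·8) = -2048/81 kN·m
Load 2 — uniform load w=-9 kN/m over full span:
  M_2 = -w(L-x)²/2 = -(-9)·(8-(16/3))²/2 = 32 kN·m
Load 3 — applied couple M₀=4 kN·m at a=16/5 m (b=L-a=24/5):
  M_3 = 0  [x>a] = 0 kN·m
Superposition: M = Σ M_i = 544/81 kN·m ≈ 6.716049 kN·m

M(16/3) = 544/81 kN·m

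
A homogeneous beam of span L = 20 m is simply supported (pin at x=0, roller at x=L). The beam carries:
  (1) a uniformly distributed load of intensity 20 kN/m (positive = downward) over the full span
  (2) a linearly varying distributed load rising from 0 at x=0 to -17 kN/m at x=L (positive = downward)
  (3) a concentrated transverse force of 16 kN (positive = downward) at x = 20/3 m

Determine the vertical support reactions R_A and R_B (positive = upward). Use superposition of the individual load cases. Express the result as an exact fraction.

Load 1 — uniform load w=20 kN/m over full span:
  R_A = wL/2 = 20·20/2 = 200 kN
  R_B = wL/2 = 20·20/2 = 200 kN
Load 2 — triangular load w₀=-17 kN/m (0→w₀ over full span):
  R_A = w₀L/6 = (-17)·20/6 = -170/3 kN
  R_B = w₀L/3 = (-17)·20/3 = -340/3 kN
Load 3 — point force P=16 kN at a=20/3 m (b=L-a=40/3):
  R_A = Pb/L = 16·(40/3)/20 = 32/3 kN
  R_B = Pa/L = 16·(20/3)/20 = 16/3 kN
Superposition: R_A = 154 kN, R_B = 92 kN

R_A = 154 kN, R_B = 92 kN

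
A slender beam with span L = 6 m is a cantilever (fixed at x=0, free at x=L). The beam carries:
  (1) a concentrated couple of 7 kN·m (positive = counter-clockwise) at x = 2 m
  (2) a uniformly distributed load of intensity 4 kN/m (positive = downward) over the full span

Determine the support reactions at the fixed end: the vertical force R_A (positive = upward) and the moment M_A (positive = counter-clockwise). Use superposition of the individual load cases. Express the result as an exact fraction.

R_A = 24 kN, M_A = 65 kN·m

Load 1 — applied couple M₀=7 kN·m at a=2 m (b=L-a=4):
  R_A = 0 kN
  M_A = -M₀ = -7 kN·m
Load 2 — uniform load w=4 kN/m over full span:
  R_A = wL = 4·6 = 24 kN
  M_A = wL²/2 = 4·6²/2 = 72 kN·m
Superposition: R_A = 24 kN, M_A = 65 kN·m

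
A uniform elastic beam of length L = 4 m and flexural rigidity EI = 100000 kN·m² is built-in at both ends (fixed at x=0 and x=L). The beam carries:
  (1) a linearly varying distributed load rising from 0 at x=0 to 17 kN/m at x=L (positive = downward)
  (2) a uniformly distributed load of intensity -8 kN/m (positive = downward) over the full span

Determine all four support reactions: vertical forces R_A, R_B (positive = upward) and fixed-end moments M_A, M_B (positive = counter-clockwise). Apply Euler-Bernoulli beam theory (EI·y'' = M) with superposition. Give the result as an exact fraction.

R_A = -29/5 kN, M_A = -8/5 kN·m, R_B = 39/5 kN, M_B = -44/15 kN·m

Load 1 — triangular load w₀=17 kN/m (0→w₀ over full span):
  R_A = 3w₀L/20 = 3·17·4/20 = 51/5 kN
  M_A = w₀L²/30 = 17·4²/30 = 136/15 kN·m
  R_B = 7w₀L/20 = 7·17·4/20 = 119/5 kN
  M_B = -w₀L²/20 = -17·4²/20 = -68/5 kN·m
Load 2 — uniform load w=-8 kN/m over full span:
  R_A = wL/2 = (-8)·4/2 = -16 kN
  M_A = wL²/12 = (-8)·4²/12 = -32/3 kN·m
  R_B = wL/2 = (-8)·4/2 = -16 kN
  M_B = -wL²/12 = -(-8)·4²/12 = 32/3 kN·m
Superposition: R_A = -29/5 kN, M_A = -8/5 kN·m, R_B = 39/5 kN, M_B = -44/15 kN·m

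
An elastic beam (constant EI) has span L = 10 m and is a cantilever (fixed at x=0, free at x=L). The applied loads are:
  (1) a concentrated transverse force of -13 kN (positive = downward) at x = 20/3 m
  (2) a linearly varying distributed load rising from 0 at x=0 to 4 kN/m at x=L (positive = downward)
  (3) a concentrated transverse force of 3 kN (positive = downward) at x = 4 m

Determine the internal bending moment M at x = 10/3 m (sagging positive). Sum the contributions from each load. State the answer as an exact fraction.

M(10/3) = -2252/81 kN·m

Load 1 — point force P=-13 kN at a=20/3 m (b=L-a=10/3):
  M_1 = -P(a-x)  [x≤a] = -(-13)·((20/3)-(10/3)) = 130/3 kN·m
Load 2 — triangular load w₀=4 kN/m (0→w₀ over full span):
  M_2 = w₀Lx/2 - w₀L²/3 - w₀x³/(6L) = 4·10·(10/3)/2 - 4·10²/3 - 4·(10/3)³/(6·10) = -5600/81 kN·m
Load 3 — point force P=3 kN at a=4 m (b=L-a=6):
  M_3 = -P(a-x)  [x≤a] = -3·(4-(10/3)) = -2 kN·m
Superposition: M = Σ M_i = -2252/81 kN·m ≈ -27.802469 kN·m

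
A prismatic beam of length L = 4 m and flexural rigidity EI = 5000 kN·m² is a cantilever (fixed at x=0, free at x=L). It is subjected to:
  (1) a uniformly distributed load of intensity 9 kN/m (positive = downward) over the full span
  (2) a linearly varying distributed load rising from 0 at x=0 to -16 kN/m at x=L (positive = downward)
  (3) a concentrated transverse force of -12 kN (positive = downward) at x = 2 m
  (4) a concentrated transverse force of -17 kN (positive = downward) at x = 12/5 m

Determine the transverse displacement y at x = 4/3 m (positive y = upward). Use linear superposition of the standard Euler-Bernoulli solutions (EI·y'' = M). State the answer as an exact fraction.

Load 1 — uniform load w=9 kN/m over full span:
  y_1 = -wx²(x²-4Lx+6L²)/(24EI) = -9·(4/3)²·((4/3)²-4·4·(4/3)+6·4²)/(24·5000) = -172/16875 m
Load 2 — triangular load w₀=-16 kN/m (0→w₀ over full span):
  y_2 = (w₀Lx³/12-w₀L²x²/6-w₀x⁵/(120L))/EI = ((-16)·4·(4/3)³/12-(-16)·4²·(4/3)²/6-(-16)·(4/3)⁵/(120·4))/5000 = 28864/2278125 m
Load 3 — point force P=-12 kN at a=2 m (b=L-a=2):
  y_3 = -Px²(3a-x)/(6EI)  [x≤a] = -(-12)·(4/3)²·(3·2-(4/3))/(6·5000) = 56/16875 m
Load 4 — point force P=-17 kN at a=12/5 m (b=L-a=8/5):
  y_4 = -Px²(3a-x)/(6EI)  [x≤a] = -(-17)·(4/3)²·(3·(12/5)-(4/3))/(6·5000) = 1496/253125 m
Superposition: y = Σ y_i = 26668/2278125 m ≈ 0.011706 m

y(4/3) = 26668/2278125 m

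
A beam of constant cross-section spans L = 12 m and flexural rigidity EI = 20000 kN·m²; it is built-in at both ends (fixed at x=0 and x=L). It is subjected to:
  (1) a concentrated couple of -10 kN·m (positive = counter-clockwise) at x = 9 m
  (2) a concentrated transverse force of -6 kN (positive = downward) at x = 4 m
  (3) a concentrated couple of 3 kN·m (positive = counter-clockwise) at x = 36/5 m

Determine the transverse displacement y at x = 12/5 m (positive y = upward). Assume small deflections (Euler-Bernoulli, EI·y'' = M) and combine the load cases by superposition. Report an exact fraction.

y(12/5) = 79327/62500000 m

Load 1 — applied couple M₀=-10 kN·m at a=9 m (b=L-a=3):
  y_1 = (R_Ax³/6 - M_Ax²/2)/EI  [x≤a] with R_A=-15/16, M_A=-25/8 = ((-15/16)·(12/5)³/6 - (-25/8)·(12/5)²/2)/20000 = 171/500000 m
Load 2 — point force P=-6 kN at a=4 m (b=L-a=8):
  y_2 = -Pb²x²(3aL-(3a+b)x)/(6L³EI)  [x≤a] = -(-6)·8²·(12/5)²·(3·4·12-(3·4+8)·(12/5))/(6·12³·20000) = 16/15625 m
Load 3 — applied couple M₀=3 kN·m at a=36/5 m (b=L-a=24/5):
  y_3 = (R_Ax³/6 - M_Ax²/2)/EI  [x≤a] with R_A=9/25, M_A=24/25 = ((9/25)·(12/5)³/6 - (24/25)·(12/5)²/2)/20000 = -189/1953125 m
Superposition: y = Σ y_i = 79327/62500000 m ≈ 0.001269 m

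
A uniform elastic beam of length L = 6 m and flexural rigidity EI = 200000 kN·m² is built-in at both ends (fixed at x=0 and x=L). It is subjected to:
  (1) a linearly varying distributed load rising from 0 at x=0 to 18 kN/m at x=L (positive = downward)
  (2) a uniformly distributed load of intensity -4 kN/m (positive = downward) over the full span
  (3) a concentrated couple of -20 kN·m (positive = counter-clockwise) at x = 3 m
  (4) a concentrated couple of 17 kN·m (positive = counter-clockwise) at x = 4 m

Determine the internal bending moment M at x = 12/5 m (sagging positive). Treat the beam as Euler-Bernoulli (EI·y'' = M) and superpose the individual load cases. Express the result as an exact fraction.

M(12/5) = 186/125 kN·m

Load 1 — triangular load w₀=18 kN/m (0→w₀ over full span):
  M_1 = 3w₀Lx/20 - w₀L²/30 - w₀x³/(6L) = 3·18·6·(12/5)/20 - 18·6²/30 - 18·(12/5)³/(6·6) = 1296/125 kN·m
Load 2 — uniform load w=-4 kN/m over full span:
  M_2 = wLx/2 - wL²/12 - wx²/2 = (-4)·6·(12/5)/2 - (-4)·6²/12 - (-4)·(12/5)²/2 = -132/25 kN·m
Load 3 — applied couple M₀=-20 kN·m at a=3 m (b=L-a=3):
  M_3 = R_Ax - M_A  [x≤a] with R_A=-5, M_A=-5 = (-5)·(12/5) - (-5) = -7 kN·m
Load 4 — applied couple M₀=17 kN·m at a=4 m (b=L-a=2):
  M_4 = R_Ax - M_A  [x≤a] with R_A=34/9, M_A=17/3 = (34/9)·(12/5) - (17/3) = 17/5 kN·m
Superposition: M = Σ M_i = 186/125 kN·m ≈ 1.488000 kN·m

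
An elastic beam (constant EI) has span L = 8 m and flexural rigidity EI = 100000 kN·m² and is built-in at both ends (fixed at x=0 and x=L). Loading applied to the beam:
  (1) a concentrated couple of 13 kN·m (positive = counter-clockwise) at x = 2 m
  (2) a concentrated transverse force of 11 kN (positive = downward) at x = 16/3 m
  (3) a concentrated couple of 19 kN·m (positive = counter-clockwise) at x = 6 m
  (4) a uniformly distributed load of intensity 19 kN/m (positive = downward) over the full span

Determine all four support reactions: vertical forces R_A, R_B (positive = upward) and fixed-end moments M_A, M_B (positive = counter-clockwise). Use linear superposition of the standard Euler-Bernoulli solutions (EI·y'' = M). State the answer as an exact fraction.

Load 1 — applied couple M₀=13 kN·m at a=2 m (b=L-a=6):
  R_A = 6M₀ab/L³ = 6·13·2·6/8³ = 117/64 kN
  M_A = M₀b(2a-b)/L² = 13·6·(2·2-6)/8² = -39/16 kN·m
  R_B = -6M₀ab/L³ = -6·13·2·6/8³ = -117/64 kN
  M_B = M₀a(2b-a)/L² = 13·2·(2·6-2)/8² = 65/16 kN·m
Load 2 — point force P=11 kN at a=16/3 m (b=L-a=8/3):
  R_A = Pb²(3a+b)/L³ = 11·(8/3)²·(3·(16/3)+(8/3))/8³ = 77/27 kN
  M_A = Pab²/L² = 11·(16/3)·(8/3)²/8² = 176/27 kN·m
  R_B = Pa²(a+3b)/L³ = 11·(16/3)²·((16/3)+3·(8/3))/8³ = 220/27 kN
  M_B = -Pa²b/L² = -11·(16/3)²·(8/3)/8² = -352/27 kN·m
Load 3 — applied couple M₀=19 kN·m at a=6 m (b=L-a=2):
  R_A = 6M₀ab/L³ = 6·19·6·2/8³ = 171/64 kN
  M_A = M₀b(2a-b)/L² = 19·2·(2·6-2)/8² = 95/16 kN·m
  R_B = -6M₀ab/L³ = -6·19·6·2/8³ = -171/64 kN
  M_B = M₀a(2b-a)/L² = 19·6·(2·2-6)/8² = -57/16 kN·m
Load 4 — uniform load w=19 kN/m over full span:
  R_A = wL/2 = 19·8/2 = 76 kN
  M_A = wL²/12 = 19·8²/12 = 304/3 kN·m
  R_B = wL/2 = 19·8/2 = 76 kN
  M_B = -wL²/12 = -19·8²/12 = -304/3 kN·m
Superposition: R_A = 4501/54 kN, M_A = 6013/54 kN·m, R_B = 4301/54 kN, M_B = -6149/54 kN·m

R_A = 4501/54 kN, M_A = 6013/54 kN·m, R_B = 4301/54 kN, M_B = -6149/54 kN·m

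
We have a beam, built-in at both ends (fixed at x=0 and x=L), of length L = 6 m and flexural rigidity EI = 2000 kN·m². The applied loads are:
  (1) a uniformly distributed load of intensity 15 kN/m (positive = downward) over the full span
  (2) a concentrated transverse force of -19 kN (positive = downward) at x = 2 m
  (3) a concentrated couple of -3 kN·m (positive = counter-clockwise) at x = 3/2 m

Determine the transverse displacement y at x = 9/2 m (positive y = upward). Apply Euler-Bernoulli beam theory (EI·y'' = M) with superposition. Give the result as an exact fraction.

Load 1 — uniform load w=15 kN/m over full span:
  y_1 = -wx²(L-x)²/(24EI) = -15·(9/2)²·(6-(9/2))²/(24·2000) = -729/51200 m
Load 2 — point force P=-19 kN at a=2 m (b=L-a=4):
  y_2 = -Pa²(L-x)²(3bL-(3b+a)(L-x))/(6L³EI)  [x>a] = -(-19)·2²·(6-(9/2))²·(3·4·6-(3·4+2)·(6-(9/2)))/(6·6³·2000) = 323/96000 m
Load 3 — applied couple M₀=-3 kN·m at a=3/2 m (b=L-a=9/2):
  y_3 = (R_Ax³/6 - M_Ax²/2 - M₀(x-a)²/2)/EI  [x>a] with R_A=-9/16, M_A=9/16 = ((-9/16)·(9/2)³/6 - (9/16)·(9/2)²/2 - (-3)·((9/2)-(3/2))²/2)/2000 = -189/512000 m
Superposition: y = Σ y_i = -17269/1536000 m ≈ -0.011243 m

y(9/2) = -17269/1536000 m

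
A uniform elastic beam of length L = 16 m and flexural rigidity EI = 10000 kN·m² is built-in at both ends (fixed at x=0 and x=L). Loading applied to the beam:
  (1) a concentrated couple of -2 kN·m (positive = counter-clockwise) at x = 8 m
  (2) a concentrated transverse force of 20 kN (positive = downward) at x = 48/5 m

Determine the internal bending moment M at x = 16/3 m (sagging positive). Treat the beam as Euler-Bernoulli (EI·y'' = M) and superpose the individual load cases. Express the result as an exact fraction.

M(16/3) = 949/150 kN·m

Load 1 — applied couple M₀=-2 kN·m at a=8 m (b=L-a=8):
  M_1 = R_Ax - M_A  [x≤a] with R_A=-3/16, M_A=-1/2 = (-3/16)·(16/3) - (-1/2) = -1/2 kN·m
Load 2 — point force P=20 kN at a=48/5 m (b=L-a=32/5):
  M_2 = Pb²(3a+b)x/L³ - Pab²/L²  [x≤a] = 20·(32/5)²·(3·(48/5)+(32/5))·(16/3)/16³ - 20·(48/5)·(32/5)²/16² = 512/75 kN·m
Superposition: M = Σ M_i = 949/150 kN·m ≈ 6.326667 kN·m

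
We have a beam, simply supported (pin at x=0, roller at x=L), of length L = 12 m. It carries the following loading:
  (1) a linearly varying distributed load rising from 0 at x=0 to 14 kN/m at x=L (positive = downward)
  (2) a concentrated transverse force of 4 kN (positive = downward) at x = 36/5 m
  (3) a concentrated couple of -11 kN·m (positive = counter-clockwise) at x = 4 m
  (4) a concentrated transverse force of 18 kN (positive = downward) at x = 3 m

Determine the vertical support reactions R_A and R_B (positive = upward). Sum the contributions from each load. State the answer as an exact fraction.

Load 1 — triangular load w₀=14 kN/m (0→w₀ over full span):
  R_A = w₀L/6 = 14·12/6 = 28 kN
  R_B = w₀L/3 = 14·12/3 = 56 kN
Load 2 — point force P=4 kN at a=36/5 m (b=L-a=24/5):
  R_A = Pb/L = 4·(24/5)/12 = 8/5 kN
  R_B = Pa/L = 4·(36/5)/12 = 12/5 kN
Load 3 — applied couple M₀=-11 kN·m at a=4 m (b=L-a=8):
  R_A = M₀/L = (-11)/12 = -11/12 kN
  R_B = -M₀/L = -(-11)/12 = 11/12 kN
Load 4 — point force P=18 kN at a=3 m (b=L-a=9):
  R_A = Pb/L = 18·9/12 = 27/2 kN
  R_B = Pa/L = 18·3/12 = 9/2 kN
Superposition: R_A = 2531/60 kN, R_B = 3829/60 kN

R_A = 2531/60 kN, R_B = 3829/60 kN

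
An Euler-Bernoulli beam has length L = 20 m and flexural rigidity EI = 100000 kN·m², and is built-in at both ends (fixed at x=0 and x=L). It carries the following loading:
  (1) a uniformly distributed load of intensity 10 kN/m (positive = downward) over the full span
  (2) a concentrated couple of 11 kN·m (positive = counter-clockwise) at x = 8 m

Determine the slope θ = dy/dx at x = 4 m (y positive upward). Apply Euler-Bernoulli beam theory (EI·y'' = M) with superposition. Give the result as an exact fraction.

θ(4) = -19967/3125000 rad

Load 1 — uniform load w=10 kN/m over full span:
  θ_1 = -wx(L-x)(L-2x)/(12EI) = -10·4·(20-4)·(20-2·4)/(12·100000) = -4/625 rad
Load 2 — applied couple M₀=11 kN·m at a=8 m (b=L-a=12):
  θ_2 = (R_Ax²/2 - M_Ax)/EI  [x≤a] with R_A=99/125, M_A=33/25 = ((99/125)·4²/2 - (33/25)·4)/100000 = 33/3125000 rad
Superposition: θ = Σ θ_i = -19967/3125000 rad ≈ -0.006389 rad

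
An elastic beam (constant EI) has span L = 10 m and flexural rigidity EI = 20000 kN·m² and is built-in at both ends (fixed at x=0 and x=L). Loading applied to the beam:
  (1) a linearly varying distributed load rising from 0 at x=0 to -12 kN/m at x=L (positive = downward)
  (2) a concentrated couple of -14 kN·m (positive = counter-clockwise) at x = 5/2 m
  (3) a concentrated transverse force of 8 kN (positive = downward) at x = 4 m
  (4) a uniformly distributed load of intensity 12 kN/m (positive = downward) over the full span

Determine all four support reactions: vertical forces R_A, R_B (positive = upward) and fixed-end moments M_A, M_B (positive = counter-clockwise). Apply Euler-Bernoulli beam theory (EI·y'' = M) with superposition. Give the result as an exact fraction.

Load 1 — triangular load w₀=-12 kN/m (0→w₀ over full span):
  R_A = 3w₀L/20 = 3·(-12)·10/20 = -18 kN
  M_A = w₀L²/30 = (-12)·10²/30 = -40 kN·m
  R_B = 7w₀L/20 = 7·(-12)·10/20 = -42 kN
  M_B = -w₀L²/20 = -(-12)·10²/20 = 60 kN·m
Load 2 — applied couple M₀=-14 kN·m at a=5/2 m (b=L-a=15/2):
  R_A = 6M₀ab/L³ = 6·(-14)·(5/2)·(15/2)/10³ = -63/40 kN
  M_A = M₀b(2a-b)/L² = (-14)·(15/2)·(2·(5/2)-(15/2))/10² = 21/8 kN·m
  R_B = -6M₀ab/L³ = -6·(-14)·(5/2)·(15/2)/10³ = 63/40 kN
  M_B = M₀a(2b-a)/L² = (-14)·(5/2)·(2·(15/2)-(5/2))/10² = -35/8 kN·m
Load 3 — point force P=8 kN at a=4 m (b=L-a=6):
  R_A = Pb²(3a+b)/L³ = 8·6²·(3·4+6)/10³ = 648/125 kN
  M_A = Pab²/L² = 8·4·6²/10² = 288/25 kN·m
  R_B = Pa²(a+3b)/L³ = 8·4²·(4+3·6)/10³ = 352/125 kN
  M_B = -Pa²b/L² = -8·4²·6/10² = -192/25 kN·m
Load 4 — uniform load w=12 kN/m over full span:
  R_A = wL/2 = 12·10/2 = 60 kN
  M_A = wL²/12 = 12·10²/12 = 100 kN·m
  R_B = wL/2 = 12·10/2 = 60 kN
  M_B = -wL²/12 = -12·10²/12 = -100 kN·m
Superposition: R_A = 45609/1000 kN, M_A = 14829/200 kN·m, R_B = 22391/1000 kN, M_B = -10411/200 kN·m

R_A = 45609/1000 kN, M_A = 14829/200 kN·m, R_B = 22391/1000 kN, M_B = -10411/200 kN·m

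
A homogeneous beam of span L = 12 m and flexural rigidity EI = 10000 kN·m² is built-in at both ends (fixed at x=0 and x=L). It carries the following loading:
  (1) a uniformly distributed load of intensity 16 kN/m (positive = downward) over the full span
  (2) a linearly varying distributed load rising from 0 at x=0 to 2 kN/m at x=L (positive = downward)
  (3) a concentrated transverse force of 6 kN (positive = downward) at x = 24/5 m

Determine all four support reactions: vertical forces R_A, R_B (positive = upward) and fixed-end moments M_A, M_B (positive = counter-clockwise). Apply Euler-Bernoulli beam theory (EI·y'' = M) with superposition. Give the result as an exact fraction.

R_A = 12936/125 kN, M_A = 26496/125 kN·m, R_B = 13314/125 kN, M_B = -26664/125 kN·m

Load 1 — uniform load w=16 kN/m over full span:
  R_A = wL/2 = 16·12/2 = 96 kN
  M_A = wL²/12 = 16·12²/12 = 192 kN·m
  R_B = wL/2 = 16·12/2 = 96 kN
  M_B = -wL²/12 = -16·12²/12 = -192 kN·m
Load 2 — triangular load w₀=2 kN/m (0→w₀ over full span):
  R_A = 3w₀L/20 = 3·2·12/20 = 18/5 kN
  M_A = w₀L²/30 = 2·12²/30 = 48/5 kN·m
  R_B = 7w₀L/20 = 7·2·12/20 = 42/5 kN
  M_B = -w₀L²/20 = -2·12²/20 = -72/5 kN·m
Load 3 — point force P=6 kN at a=24/5 m (b=L-a=36/5):
  R_A = Pb²(3a+b)/L³ = 6·(36/5)²·(3·(24/5)+(36/5))/12³ = 486/125 kN
  M_A = Pab²/L² = 6·(24/5)·(36/5)²/12² = 1296/125 kN·m
  R_B = Pa²(a+3b)/L³ = 6·(24/5)²·((24/5)+3·(36/5))/12³ = 264/125 kN
  M_B = -Pa²b/L² = -6·(24/5)²·(36/5)/12² = -864/125 kN·m
Superposition: R_A = 12936/125 kN, M_A = 26496/125 kN·m, R_B = 13314/125 kN, M_B = -26664/125 kN·m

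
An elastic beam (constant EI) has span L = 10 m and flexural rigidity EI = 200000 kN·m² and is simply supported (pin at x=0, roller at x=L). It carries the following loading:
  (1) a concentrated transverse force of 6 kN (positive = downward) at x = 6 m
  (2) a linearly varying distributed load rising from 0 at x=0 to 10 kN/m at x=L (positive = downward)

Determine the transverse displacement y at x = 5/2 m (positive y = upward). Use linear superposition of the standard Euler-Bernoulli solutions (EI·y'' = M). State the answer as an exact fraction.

Load 1 — point force P=6 kN at a=6 m (b=L-a=4):
  y_1 = -Pbx(L²-b²-x²)/(6LEI)  [x≤a] = -6·4·(5/2)·(10²-4²-(5/2)²)/(6·10·200000) = -311/800000 m
Load 2 — triangular load w₀=10 kN/m (0→w₀ over full span):
  y_2 = -w₀x(7L⁴-10L²x²+3x⁴)/(360LEI) = -10·(5/2)·(7·10⁴-10·10²·(5/2)²+3·(5/2)⁴)/(360·10·200000) = -109/49152 m
Superposition: y = Σ y_i = -400337/153600000 m ≈ -0.002606 m

y(5/2) = -400337/153600000 m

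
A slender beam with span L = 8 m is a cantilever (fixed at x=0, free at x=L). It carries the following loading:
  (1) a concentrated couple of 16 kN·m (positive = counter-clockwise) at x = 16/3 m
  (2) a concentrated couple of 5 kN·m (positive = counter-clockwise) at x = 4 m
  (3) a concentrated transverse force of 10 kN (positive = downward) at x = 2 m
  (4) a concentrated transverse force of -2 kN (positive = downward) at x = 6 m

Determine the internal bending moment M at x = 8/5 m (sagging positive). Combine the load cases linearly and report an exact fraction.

M(8/5) = 129/5 kN·m

Load 1 — applied couple M₀=16 kN·m at a=16/3 m (b=L-a=8/3):
  M_1 = M₀  [x≤a] = 16 = 16 kN·m
Load 2 — applied couple M₀=5 kN·m at a=4 m (b=L-a=4):
  M_2 = M₀  [x≤a] = 5 = 5 kN·m
Load 3 — point force P=10 kN at a=2 m (b=L-a=6):
  M_3 = -P(a-x)  [x≤a] = -10·(2-(8/5)) = -4 kN·m
Load 4 — point force P=-2 kN at a=6 m (b=L-a=2):
  M_4 = -P(a-x)  [x≤a] = -(-2)·(6-(8/5)) = 44/5 kN·m
Superposition: M = Σ M_i = 129/5 kN·m ≈ 25.800000 kN·m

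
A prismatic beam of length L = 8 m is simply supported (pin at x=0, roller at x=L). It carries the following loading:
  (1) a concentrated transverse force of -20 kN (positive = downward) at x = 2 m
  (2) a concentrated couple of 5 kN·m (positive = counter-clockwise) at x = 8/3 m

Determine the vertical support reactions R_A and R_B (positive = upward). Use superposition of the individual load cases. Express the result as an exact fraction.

R_A = -115/8 kN, R_B = -45/8 kN

Load 1 — point force P=-20 kN at a=2 m (b=L-a=6):
  R_A = Pb/L = (-20)·6/8 = -15 kN
  R_B = Pa/L = (-20)·2/8 = -5 kN
Load 2 — applied couple M₀=5 kN·m at a=8/3 m (b=L-a=16/3):
  R_A = M₀/L = 5/8 kN
  R_B = -M₀/L = -5/8 kN
Superposition: R_A = -115/8 kN, R_B = -45/8 kN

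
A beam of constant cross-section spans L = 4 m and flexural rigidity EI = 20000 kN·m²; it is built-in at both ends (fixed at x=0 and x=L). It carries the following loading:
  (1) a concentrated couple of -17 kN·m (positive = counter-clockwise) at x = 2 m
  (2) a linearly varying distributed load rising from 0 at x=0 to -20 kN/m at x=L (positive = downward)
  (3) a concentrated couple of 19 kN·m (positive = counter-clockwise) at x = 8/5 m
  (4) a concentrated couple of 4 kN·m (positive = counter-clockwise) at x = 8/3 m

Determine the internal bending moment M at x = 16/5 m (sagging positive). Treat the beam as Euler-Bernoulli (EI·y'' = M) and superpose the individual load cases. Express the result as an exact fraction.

Load 1 — applied couple M₀=-17 kN·m at a=2 m (b=L-a=2):
  M_1 = R_Ax - M_A - M₀  [x>a] with R_A=-51/8, M_A=-17/4 = (-51/8)·(16/5) - (-17/4) - (-17) = 17/20 kN·m
Load 2 — triangular load w₀=-20 kN/m (0→w₀ over full span):
  M_2 = 3w₀Lx/20 - w₀L²/30 - w₀x³/(6L) = 3·(-20)·4·(16/5)/20 - (-20)·4²/30 - (-20)·(16/5)³/(6·4) = -32/75 kN·m
Load 3 — applied couple M₀=19 kN·m at a=8/5 m (b=L-a=12/5):
  M_3 = R_Ax - M_A - M₀  [x>a] with R_A=171/25, M_A=57/25 = (171/25)·(16/5) - (57/25) - 19 = 76/125 kN·m
Load 4 — applied couple M₀=4 kN·m at a=8/3 m (b=L-a=4/3):
  M_4 = R_Ax - M_A - M₀  [x>a] with R_A=4/3, M_A=4/3 = (4/3)·(16/5) - (4/3) - 4 = -16/15 kN·m
Superposition: M = Σ M_i = -53/1500 kN·m ≈ -0.035333 kN·m

M(16/5) = -53/1500 kN·m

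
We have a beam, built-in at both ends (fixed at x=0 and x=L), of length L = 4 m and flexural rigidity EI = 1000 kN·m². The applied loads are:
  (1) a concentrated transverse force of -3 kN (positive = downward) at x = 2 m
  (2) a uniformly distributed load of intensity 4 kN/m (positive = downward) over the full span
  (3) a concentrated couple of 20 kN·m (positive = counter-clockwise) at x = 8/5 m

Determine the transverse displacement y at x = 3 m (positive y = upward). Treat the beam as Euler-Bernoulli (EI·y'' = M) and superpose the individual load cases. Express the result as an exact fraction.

y(3) = 1/1000 m

Load 1 — point force P=-3 kN at a=2 m (b=L-a=2):
  y_1 = -Pa²(L-x)²(3bL-(3b+a)(L-x))/(6L³EI)  [x>a] = -(-3)·2²·(4-3)²·(3·2·4-(3·2+2)·(4-3))/(6·4³·1000) = 1/2000 m
Load 2 — uniform load w=4 kN/m over full span:
  y_2 = -wx²(L-x)²/(24EI) = -4·3²·(4-3)²/(24·1000) = -3/2000 m
Load 3 — applied couple M₀=20 kN·m at a=8/5 m (b=L-a=12/5):
  y_3 = (R_Ax³/6 - M_Ax²/2 - M₀(x-a)²/2)/EI  [x>a] with R_A=36/5, M_A=12/5 = ((36/5)·3³/6 - (12/5)·3²/2 - 20·(3-(8/5))²/2)/1000 = 1/500 m
Superposition: y = Σ y_i = 1/1000 m ≈ 0.001000 m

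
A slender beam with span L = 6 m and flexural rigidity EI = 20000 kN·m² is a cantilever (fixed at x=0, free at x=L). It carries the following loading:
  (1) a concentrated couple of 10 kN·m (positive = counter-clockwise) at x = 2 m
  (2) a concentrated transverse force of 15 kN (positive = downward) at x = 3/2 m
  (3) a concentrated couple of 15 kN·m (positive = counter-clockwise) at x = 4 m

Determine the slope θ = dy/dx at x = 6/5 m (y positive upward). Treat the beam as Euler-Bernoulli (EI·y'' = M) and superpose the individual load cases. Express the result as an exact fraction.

θ(6/5) = 69/100000 rad

Load 1 — applied couple M₀=10 kN·m at a=2 m (b=L-a=4):
  θ_1 = M₀x/EI  [x≤a] = 10·(6/5)/20000 = 3/5000 rad
Load 2 — point force P=15 kN at a=3/2 m (b=L-a=9/2):
  θ_2 = -Px(2a-x)/(2EI)  [x≤a] = -15·(6/5)·(2·(3/2)-(6/5))/(2·20000) = -81/100000 rad
Load 3 — applied couple M₀=15 kN·m at a=4 m (b=L-a=2):
  θ_3 = M₀x/EI  [x≤a] = 15·(6/5)/20000 = 9/10000 rad
Superposition: θ = Σ θ_i = 69/100000 rad ≈ 0.000690 rad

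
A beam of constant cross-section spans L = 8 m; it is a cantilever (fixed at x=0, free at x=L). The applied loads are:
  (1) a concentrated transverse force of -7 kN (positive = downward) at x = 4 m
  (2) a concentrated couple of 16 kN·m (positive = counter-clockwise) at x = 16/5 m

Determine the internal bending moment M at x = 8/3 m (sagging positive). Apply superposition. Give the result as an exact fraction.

M(8/3) = 76/3 kN·m

Load 1 — point force P=-7 kN at a=4 m (b=L-a=4):
  M_1 = -P(a-x)  [x≤a] = -(-7)·(4-(8/3)) = 28/3 kN·m
Load 2 — applied couple M₀=16 kN·m at a=16/5 m (b=L-a=24/5):
  M_2 = M₀  [x≤a] = 16 = 16 kN·m
Superposition: M = Σ M_i = 76/3 kN·m ≈ 25.333333 kN·m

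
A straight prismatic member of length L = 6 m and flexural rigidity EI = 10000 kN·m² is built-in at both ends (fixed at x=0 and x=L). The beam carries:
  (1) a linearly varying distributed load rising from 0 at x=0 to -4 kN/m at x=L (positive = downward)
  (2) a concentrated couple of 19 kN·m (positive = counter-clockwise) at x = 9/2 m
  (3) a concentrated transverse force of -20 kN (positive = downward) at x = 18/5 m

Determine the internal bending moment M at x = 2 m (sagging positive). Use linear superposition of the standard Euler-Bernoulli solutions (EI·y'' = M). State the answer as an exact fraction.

M(2) = -10381/3600 kN·m

Load 1 — triangular load w₀=-4 kN/m (0→w₀ over full span):
  M_1 = 3w₀Lx/20 - w₀L²/30 - w₀x³/(6L) = 3·(-4)·6·2/20 - (-4)·6²/30 - (-4)·2³/(6·6) = -68/45 kN·m
Load 2 — applied couple M₀=19 kN·m at a=9/2 m (b=L-a=3/2):
  M_2 = R_Ax - M_A  [x≤a] with R_A=57/16, M_A=95/16 = (57/16)·2 - (95/16) = 19/16 kN·m
Load 3 — point force P=-20 kN at a=18/5 m (b=L-a=12/5):
  M_3 = Pb²(3a+b)x/L³ - Pab²/L²  [x≤a] = (-20)·(12/5)²·(3·(18/5)+(12/5))·2/6³ - (-20)·(18/5)·(12/5)²/6² = -64/25 kN·m
Superposition: M = Σ M_i = -10381/3600 kN·m ≈ -2.883611 kN·m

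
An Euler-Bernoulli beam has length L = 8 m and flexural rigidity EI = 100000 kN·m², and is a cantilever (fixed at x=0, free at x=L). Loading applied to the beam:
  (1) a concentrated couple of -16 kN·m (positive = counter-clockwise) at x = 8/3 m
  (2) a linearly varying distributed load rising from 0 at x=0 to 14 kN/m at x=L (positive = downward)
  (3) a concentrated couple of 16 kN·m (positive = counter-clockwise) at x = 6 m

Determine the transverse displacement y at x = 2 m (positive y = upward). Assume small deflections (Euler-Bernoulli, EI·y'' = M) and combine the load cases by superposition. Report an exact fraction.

y(2) = -7847/1500000 m

Load 1 — applied couple M₀=-16 kN·m at a=8/3 m (b=L-a=16/3):
  y_1 = M₀x²/(2EI)  [x≤a] = (-16)·2²/(2·100000) = -1/3125 m
Load 2 — triangular load w₀=14 kN/m (0→w₀ over full span):
  y_2 = (w₀Lx³/12-w₀L²x²/6-w₀x⁵/(120L))/EI = (14·8·2³/12-14·8²·2²/6-14·2⁵/(120·8))/100000 = -7847/1500000 m
Load 3 — applied couple M₀=16 kN·m at a=6 m (b=L-a=2):
  y_3 = M₀x²/(2EI)  [x≤a] = 16·2²/(2·100000) = 1/3125 m
Superposition: y = Σ y_i = -7847/1500000 m ≈ -0.005231 m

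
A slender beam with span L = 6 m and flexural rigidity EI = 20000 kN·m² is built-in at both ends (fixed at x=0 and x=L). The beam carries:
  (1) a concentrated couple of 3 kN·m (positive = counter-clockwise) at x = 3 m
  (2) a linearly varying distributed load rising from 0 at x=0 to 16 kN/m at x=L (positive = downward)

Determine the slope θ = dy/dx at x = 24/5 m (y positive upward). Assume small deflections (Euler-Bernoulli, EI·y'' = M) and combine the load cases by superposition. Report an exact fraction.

θ(24/5) = 8991/12500000 rad

Load 1 — applied couple M₀=3 kN·m at a=3 m (b=L-a=3):
  θ_1 = (R_Ax²/2 - M_Ax - M₀(x-a))/EI  [x>a] with R_A=3/4, M_A=3/4 = ((3/4)·(24/5)²/2 - (3/4)·(24/5) - 3·((24/5)-3))/20000 = -9/500000 rad
Load 2 — triangular load w₀=16 kN/m (0→w₀ over full span):
  θ_2 = -w₀(2x(L-x)(L-2x)(x+2L)+x²(L-x)²)/(120LEI) = -16·(2·(24/5)·(6-(24/5))·(6-2·(24/5))·((24/5)+2·6)+(24/5)²·(6-(24/5))²)/(120·6·20000) = 288/390625 rad
Superposition: θ = Σ θ_i = 8991/12500000 rad ≈ 0.000719 rad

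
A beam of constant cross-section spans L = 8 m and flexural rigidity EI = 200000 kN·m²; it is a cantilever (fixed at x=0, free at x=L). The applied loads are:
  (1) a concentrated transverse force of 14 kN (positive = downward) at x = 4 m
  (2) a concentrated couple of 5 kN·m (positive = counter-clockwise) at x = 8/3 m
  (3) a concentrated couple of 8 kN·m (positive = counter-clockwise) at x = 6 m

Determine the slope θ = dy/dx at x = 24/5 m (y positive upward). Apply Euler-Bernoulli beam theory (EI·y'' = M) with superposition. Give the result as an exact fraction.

θ(24/5) = -113/375000 rad

Load 1 — point force P=14 kN at a=4 m (b=L-a=4):
  θ_1 = -Pa²/(2EI)  [x>a] = -14·4²/(2·200000) = -7/12500 rad
Load 2 — applied couple M₀=5 kN·m at a=8/3 m (b=L-a=16/3):
  θ_2 = M₀a/EI  [x>a] = 5·(8/3)/200000 = 1/15000 rad
Load 3 — applied couple M₀=8 kN·m at a=6 m (b=L-a=2):
  θ_3 = M₀x/EI  [x≤a] = 8·(24/5)/200000 = 3/15625 rad
Superposition: θ = Σ θ_i = -113/375000 rad ≈ -0.000301 rad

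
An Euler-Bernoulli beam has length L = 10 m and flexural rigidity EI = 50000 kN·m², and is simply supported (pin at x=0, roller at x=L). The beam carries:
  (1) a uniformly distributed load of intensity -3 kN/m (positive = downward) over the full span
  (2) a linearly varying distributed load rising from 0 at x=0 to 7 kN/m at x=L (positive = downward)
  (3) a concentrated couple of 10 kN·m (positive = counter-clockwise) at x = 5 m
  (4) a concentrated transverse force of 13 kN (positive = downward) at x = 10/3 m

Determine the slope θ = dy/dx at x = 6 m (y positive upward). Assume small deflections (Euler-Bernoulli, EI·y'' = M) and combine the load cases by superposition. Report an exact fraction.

θ(6) = 26287/40500000 rad

Load 1 — uniform load w=-3 kN/m over full span:
  θ_1 = -w(L³-6Lx²+4x³)/(24EI) = -(-3)·(10³-6·10·6²+4·6³)/(24·50000) = -37/50000 rad
Load 2 — triangular load w₀=7 kN/m (0→w₀ over full span):
  θ_2 = -w₀(7L⁴-30L²x²+15x⁴)/(360LEI) = -7·(7·10⁴-30·10²·6²+15·6⁴)/(360·10·50000) = 203/281250 rad
Load 3 — applied couple M₀=10 kN·m at a=5 m (b=L-a=5):
  θ_3 = (M₀x²/(2L)-M₀(x-a)+C₁)/EI  [x>a] with C₁=M₀(3b²-L²)/(6L)=-25/6 = (10·6²/(2·10)-10·(6-5)+(-25/6))/50000 = 23/300000 rad
Load 4 — point force P=13 kN at a=10/3 m (b=L-a=20/3):
  θ_4 = -Pa(2L²-6Lx+3x²+a²)/(6LEI)  [x>a] = -13·(10/3)·(2·10²-6·10·6+3·6²+(10/3)²)/(6·10·50000) = 299/506250 rad
Superposition: θ = Σ θ_i = 26287/40500000 rad ≈ 0.000649 rad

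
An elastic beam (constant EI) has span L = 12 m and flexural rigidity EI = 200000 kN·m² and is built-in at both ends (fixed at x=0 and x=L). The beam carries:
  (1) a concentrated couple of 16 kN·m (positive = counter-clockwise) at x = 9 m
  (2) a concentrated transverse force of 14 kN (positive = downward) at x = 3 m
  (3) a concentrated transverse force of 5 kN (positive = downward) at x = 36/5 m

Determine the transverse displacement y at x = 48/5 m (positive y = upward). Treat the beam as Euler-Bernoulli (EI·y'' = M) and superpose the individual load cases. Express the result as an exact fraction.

y(48/5) = -147357/625000000 m

Load 1 — applied couple M₀=16 kN·m at a=9 m (b=L-a=3):
  y_1 = (R_Ax³/6 - M_Ax²/2 - M₀(x-a)²/2)/EI  [x>a] with R_A=3/2, M_A=5 = ((3/2)·(48/5)³/6 - 5·(48/5)²/2 - 16·((48/5)-9)²/2)/200000 = -189/3125000 m
Load 2 — point force P=14 kN at a=3 m (b=L-a=9):
  y_2 = -Pa²(L-x)²(3bL-(3b+a)(L-x))/(6L³EI)  [x>a] = -14·3²·(12-(48/5))²·(3·9·12-(3·9+3)·(12-(48/5)))/(6·12³·200000) = -441/5000000 m
Load 3 — point force P=5 kN at a=36/5 m (b=L-a=24/5):
  y_3 = -Pa²(L-x)²(3bL-(3b+a)(L-x))/(6L³EI)  [x>a] = -5·(36/5)²·(12-(48/5))²·(3·(24/5)·12-(3·(24/5)+(36/5))·(12-(48/5)))/(6·12³·200000) = -1701/19531250 m
Superposition: y = Σ y_i = -147357/625000000 m ≈ -0.000236 m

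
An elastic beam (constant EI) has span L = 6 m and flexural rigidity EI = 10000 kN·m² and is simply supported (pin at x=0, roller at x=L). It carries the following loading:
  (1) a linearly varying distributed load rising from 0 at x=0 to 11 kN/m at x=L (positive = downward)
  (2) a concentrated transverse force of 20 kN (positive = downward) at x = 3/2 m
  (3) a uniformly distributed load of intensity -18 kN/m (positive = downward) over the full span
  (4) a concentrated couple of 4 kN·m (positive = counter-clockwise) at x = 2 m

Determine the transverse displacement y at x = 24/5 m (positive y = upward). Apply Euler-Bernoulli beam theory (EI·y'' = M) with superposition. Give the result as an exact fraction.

y(24/5) = 5822801/625000000 m

Load 1 — triangular load w₀=11 kN/m (0→w₀ over full span):
  y_1 = -w₀x(7L⁴-10L²x²+3x⁴)/(360LEI) = -11·(24/5)·(7·6⁴-10·6²·(24/5)²+3·(24/5)⁴)/(360·6·10000) = -113157/19531250 m
Load 2 — point force P=20 kN at a=3/2 m (b=L-a=9/2):
  y_2 = -Pa(L-x)(2Lx-a²-x²)/(6LEI)  [x>a] = -20·(3/2)·(6-(24/5))·(2·6·(24/5)-(3/2)²-(24/5)²)/(6·6·10000) = -3231/1000000 m
Load 3 — uniform load w=-18 kN/m over full span:
  y_3 = -wx(L³-2Lx²+x³)/(24EI) = -(-18)·(24/5)·(6³-2·6·(24/5)²+(24/5)³)/(24·10000) = 7047/390625 m
Load 4 — applied couple M₀=4 kN·m at a=2 m (b=L-a=4):
  y_4 = (M₀x³/(6L)-M₀(x-a)²/2+C₁x)/EI  [x>a] with C₁=M₀(3b²-L²)/(6L)=4/3 = (4·(24/5)³/(6·6)-4·((24/5)-2)²/2+(4/3)·(24/5))/10000 = 47/156250 m
Superposition: y = Σ y_i = 5822801/625000000 m ≈ 0.009316 m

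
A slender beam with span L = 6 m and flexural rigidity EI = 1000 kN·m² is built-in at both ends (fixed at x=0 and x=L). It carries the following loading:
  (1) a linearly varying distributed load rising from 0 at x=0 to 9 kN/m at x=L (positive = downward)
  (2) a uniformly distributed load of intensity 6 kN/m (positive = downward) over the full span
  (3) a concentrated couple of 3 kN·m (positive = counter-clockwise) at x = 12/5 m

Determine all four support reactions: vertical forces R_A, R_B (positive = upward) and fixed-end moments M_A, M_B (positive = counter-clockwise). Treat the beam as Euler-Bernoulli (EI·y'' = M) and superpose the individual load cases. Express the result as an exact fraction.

Load 1 — triangular load w₀=9 kN/m (0→w₀ over full span):
  R_A = 3w₀L/20 = 3·9·6/20 = 81/10 kN
  M_A = w₀L²/30 = 9·6²/30 = 54/5 kN·m
  R_B = 7w₀L/20 = 7·9·6/20 = 189/10 kN
  M_B = -w₀L²/20 = -9·6²/20 = -81/5 kN·m
Load 2 — uniform load w=6 kN/m over full span:
  R_A = wL/2 = 6·6/2 = 18 kN
  M_A = wL²/12 = 6·6²/12 = 18 kN·m
  R_B = wL/2 = 6·6/2 = 18 kN
  M_B = -wL²/12 = -6·6²/12 = -18 kN·m
Load 3 — applied couple M₀=3 kN·m at a=12/5 m (b=L-a=18/5):
  R_A = 6M₀ab/L³ = 6·3·(12/5)·(18/5)/6³ = 18/25 kN
  M_A = M₀b(2a-b)/L² = 3·(18/5)·(2·(12/5)-(18/5))/6² = 9/25 kN·m
  R_B = -6M₀ab/L³ = -6·3·(12/5)·(18/5)/6³ = -18/25 kN
  M_B = M₀a(2b-a)/L² = 3·(12/5)·(2·(18/5)-(12/5))/6² = 24/25 kN·m
Superposition: R_A = 1341/50 kN, M_A = 729/25 kN·m, R_B = 1809/50 kN, M_B = -831/25 kN·m

R_A = 1341/50 kN, M_A = 729/25 kN·m, R_B = 1809/50 kN, M_B = -831/25 kN·m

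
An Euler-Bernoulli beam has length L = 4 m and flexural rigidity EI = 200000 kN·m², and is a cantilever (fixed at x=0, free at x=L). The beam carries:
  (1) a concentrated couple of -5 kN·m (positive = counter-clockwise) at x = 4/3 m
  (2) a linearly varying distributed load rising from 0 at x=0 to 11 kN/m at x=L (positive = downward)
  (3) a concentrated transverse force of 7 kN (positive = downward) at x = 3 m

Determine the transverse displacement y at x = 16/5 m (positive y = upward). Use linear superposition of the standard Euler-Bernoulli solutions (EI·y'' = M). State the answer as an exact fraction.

Load 1 — applied couple M₀=-5 kN·m at a=4/3 m (b=L-a=8/3):
  y_1 = M₀a(2x-a)/(2EI)  [x>a] = (-5)·(4/3)·(2·(16/5)-(4/3))/(2·200000) = -19/225000 m
Load 2 — triangular load w₀=11 kN/m (0→w₀ over full span):
  y_2 = (w₀Lx³/12-w₀L²x²/6-w₀x⁵/(120L))/EI = (11·4·(16/5)³/12-11·4²·(16/5)²/6-11·(16/5)⁵/(120·4))/200000 = -137632/146484375 m
Load 3 — point force P=7 kN at a=3 m (b=L-a=1):
  y_3 = -Pa²(3x-a)/(6EI)  [x>a] = -7·3²·(3·(16/5)-3)/(6·200000) = -693/2000000 m
Superposition: y = Σ y_i = -77091313/56250000000 m ≈ -0.001371 m

y(16/5) = -77091313/56250000000 m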